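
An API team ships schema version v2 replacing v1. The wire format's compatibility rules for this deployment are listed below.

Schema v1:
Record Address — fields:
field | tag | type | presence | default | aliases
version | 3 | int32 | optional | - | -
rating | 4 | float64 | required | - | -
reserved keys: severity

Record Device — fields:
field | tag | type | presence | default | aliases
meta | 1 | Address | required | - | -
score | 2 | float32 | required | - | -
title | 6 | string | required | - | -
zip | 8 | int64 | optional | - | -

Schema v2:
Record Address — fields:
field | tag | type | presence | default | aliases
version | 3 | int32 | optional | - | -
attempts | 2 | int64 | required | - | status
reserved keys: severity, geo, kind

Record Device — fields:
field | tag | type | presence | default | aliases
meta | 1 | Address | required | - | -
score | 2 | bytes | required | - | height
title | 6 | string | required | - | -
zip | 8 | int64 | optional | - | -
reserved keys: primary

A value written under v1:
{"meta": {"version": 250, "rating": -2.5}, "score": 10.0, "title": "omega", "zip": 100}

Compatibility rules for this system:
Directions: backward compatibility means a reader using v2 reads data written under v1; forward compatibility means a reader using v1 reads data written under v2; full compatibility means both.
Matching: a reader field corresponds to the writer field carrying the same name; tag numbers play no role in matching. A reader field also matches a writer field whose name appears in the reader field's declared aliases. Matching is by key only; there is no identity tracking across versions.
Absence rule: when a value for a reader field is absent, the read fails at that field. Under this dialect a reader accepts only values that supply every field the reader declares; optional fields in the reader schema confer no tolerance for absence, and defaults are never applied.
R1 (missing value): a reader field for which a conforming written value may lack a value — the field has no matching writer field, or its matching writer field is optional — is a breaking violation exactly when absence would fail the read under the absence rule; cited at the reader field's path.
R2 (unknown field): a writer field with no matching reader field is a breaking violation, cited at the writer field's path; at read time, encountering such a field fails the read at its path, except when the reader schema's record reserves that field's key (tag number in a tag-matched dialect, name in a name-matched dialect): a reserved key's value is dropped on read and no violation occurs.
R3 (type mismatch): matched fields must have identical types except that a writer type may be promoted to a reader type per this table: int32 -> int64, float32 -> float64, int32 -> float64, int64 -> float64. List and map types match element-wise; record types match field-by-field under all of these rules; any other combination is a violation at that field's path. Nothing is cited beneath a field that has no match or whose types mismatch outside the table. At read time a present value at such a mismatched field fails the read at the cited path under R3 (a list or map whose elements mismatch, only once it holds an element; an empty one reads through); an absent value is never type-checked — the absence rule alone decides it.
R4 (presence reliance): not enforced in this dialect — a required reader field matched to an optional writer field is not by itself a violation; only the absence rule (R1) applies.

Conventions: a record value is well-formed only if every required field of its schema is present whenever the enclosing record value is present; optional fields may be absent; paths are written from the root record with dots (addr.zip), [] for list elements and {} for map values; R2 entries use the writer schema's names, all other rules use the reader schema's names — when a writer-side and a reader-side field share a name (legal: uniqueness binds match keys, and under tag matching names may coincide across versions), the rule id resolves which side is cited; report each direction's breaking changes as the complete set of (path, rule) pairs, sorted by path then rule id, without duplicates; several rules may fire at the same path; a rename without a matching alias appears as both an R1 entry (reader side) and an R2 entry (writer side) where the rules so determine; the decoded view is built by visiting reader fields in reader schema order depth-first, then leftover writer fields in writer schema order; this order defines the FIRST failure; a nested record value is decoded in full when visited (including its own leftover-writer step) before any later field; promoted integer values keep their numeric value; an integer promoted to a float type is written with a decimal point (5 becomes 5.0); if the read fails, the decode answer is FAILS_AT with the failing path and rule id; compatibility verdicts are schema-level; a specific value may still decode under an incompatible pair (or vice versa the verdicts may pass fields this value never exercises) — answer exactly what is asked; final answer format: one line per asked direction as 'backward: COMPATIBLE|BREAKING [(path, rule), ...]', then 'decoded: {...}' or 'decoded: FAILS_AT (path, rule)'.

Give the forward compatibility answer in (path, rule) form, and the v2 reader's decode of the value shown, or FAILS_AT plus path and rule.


forward: BREAKING [(meta.attempts, R2), (meta.rating, R1), (meta.version, R1), (score, R3), (zip, R1)]; decoded: FAILS_AT (meta.attempts, R1)

in Device below, arrows point writer -> reader
forward analysis of Device with v1 as reader and v2 as writer:
  writer required, Address -> Address: reader meta maps from writer meta
  writer required, bytes -> float32: reader score maps from writer score
  writer required, string -> string: reader title maps from writer title
  writer optional, int64 -> int64: reader zip maps from writer zip
  writer optional, int32 -> int32: reader meta.version maps from writer meta.version
  meta.rating has no writer counterpart
  leftover writer field: meta.attempts
  violation R2 at meta.attempts
  violation R1 at meta.rating
  violation R1 at meta.version
  violation R3 at score
  violation R1 at zip
  => 5 violation(s): forward is BREAKING for Device
decode (reader v2):
  meta.version := 250
  read fails at meta.attempts under R1 (no fill)
  => FAILS_AT (meta.attempts, R1)


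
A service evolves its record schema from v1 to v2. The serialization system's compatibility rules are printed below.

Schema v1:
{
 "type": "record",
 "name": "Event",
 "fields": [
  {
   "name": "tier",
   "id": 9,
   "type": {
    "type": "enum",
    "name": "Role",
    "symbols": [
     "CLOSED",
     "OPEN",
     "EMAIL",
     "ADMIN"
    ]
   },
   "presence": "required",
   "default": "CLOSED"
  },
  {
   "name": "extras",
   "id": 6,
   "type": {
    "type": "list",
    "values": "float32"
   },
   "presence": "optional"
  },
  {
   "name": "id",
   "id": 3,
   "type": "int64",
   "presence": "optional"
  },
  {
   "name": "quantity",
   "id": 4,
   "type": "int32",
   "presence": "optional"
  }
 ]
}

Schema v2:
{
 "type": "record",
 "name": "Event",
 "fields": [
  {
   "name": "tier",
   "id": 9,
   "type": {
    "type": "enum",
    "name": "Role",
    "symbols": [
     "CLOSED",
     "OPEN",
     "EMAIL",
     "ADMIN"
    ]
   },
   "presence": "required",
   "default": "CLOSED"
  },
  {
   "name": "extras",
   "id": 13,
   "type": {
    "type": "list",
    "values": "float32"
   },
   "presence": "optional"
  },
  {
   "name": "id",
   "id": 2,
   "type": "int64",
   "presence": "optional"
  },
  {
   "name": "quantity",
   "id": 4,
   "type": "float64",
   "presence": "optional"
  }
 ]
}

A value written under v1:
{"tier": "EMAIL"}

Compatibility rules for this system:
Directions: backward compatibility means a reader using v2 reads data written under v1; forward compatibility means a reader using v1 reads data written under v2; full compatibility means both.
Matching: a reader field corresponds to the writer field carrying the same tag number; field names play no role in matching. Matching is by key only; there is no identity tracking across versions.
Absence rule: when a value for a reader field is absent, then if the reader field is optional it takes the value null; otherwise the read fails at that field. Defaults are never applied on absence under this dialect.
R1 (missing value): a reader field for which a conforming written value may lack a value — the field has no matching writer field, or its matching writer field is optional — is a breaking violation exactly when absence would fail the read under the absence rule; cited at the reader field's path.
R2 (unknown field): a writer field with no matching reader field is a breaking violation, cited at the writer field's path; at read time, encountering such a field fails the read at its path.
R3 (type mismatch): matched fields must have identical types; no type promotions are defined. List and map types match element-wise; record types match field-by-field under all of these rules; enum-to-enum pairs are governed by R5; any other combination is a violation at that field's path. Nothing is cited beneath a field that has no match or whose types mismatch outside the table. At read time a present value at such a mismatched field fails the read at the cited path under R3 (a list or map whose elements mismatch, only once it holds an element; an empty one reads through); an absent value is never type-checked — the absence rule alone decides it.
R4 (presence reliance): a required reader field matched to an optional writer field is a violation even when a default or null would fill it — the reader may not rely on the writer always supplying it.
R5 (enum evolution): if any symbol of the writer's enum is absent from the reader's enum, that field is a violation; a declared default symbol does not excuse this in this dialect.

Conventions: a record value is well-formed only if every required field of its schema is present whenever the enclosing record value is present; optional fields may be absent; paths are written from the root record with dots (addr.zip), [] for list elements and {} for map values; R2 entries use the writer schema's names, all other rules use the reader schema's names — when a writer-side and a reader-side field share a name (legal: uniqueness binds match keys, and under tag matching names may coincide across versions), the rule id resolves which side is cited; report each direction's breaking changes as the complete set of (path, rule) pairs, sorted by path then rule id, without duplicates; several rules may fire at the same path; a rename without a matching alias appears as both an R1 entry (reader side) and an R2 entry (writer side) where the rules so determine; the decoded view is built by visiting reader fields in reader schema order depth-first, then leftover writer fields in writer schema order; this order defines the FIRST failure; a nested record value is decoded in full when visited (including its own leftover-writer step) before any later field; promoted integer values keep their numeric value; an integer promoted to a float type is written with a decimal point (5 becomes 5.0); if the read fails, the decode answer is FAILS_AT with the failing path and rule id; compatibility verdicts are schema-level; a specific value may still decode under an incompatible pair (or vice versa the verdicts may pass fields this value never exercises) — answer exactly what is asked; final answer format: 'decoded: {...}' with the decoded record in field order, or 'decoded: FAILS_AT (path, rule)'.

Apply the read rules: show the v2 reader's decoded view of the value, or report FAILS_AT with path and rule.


decoded: {"tier": "EMAIL", "extras": null, "id": null, "quantity": null}

in Event below, arrows point writer -> reader
decode walk for Event under reader schema v2:
  tier := "EMAIL"
  extras := null (absent, optional -> null)
  id := null (absent, optional -> null)
  quantity := null (absent, optional -> null)
  => decoded: {"tier": "EMAIL", "extras": null, "id": null, "quantity": null}
ruling out the remaining Event differences:
  field id in record Event: tag 3 changed to 2 -> changes Event's schema-level verdicts only — the decode of this value is the same
  field quantity in record Event: type int32 changed to float64 -> changes Event's schema-level verdicts only — the decode of this value is the same
  field extras in record Event: tag 6 changed to 13 -> changes Event's schema-level verdicts only — the decode of this value is the same


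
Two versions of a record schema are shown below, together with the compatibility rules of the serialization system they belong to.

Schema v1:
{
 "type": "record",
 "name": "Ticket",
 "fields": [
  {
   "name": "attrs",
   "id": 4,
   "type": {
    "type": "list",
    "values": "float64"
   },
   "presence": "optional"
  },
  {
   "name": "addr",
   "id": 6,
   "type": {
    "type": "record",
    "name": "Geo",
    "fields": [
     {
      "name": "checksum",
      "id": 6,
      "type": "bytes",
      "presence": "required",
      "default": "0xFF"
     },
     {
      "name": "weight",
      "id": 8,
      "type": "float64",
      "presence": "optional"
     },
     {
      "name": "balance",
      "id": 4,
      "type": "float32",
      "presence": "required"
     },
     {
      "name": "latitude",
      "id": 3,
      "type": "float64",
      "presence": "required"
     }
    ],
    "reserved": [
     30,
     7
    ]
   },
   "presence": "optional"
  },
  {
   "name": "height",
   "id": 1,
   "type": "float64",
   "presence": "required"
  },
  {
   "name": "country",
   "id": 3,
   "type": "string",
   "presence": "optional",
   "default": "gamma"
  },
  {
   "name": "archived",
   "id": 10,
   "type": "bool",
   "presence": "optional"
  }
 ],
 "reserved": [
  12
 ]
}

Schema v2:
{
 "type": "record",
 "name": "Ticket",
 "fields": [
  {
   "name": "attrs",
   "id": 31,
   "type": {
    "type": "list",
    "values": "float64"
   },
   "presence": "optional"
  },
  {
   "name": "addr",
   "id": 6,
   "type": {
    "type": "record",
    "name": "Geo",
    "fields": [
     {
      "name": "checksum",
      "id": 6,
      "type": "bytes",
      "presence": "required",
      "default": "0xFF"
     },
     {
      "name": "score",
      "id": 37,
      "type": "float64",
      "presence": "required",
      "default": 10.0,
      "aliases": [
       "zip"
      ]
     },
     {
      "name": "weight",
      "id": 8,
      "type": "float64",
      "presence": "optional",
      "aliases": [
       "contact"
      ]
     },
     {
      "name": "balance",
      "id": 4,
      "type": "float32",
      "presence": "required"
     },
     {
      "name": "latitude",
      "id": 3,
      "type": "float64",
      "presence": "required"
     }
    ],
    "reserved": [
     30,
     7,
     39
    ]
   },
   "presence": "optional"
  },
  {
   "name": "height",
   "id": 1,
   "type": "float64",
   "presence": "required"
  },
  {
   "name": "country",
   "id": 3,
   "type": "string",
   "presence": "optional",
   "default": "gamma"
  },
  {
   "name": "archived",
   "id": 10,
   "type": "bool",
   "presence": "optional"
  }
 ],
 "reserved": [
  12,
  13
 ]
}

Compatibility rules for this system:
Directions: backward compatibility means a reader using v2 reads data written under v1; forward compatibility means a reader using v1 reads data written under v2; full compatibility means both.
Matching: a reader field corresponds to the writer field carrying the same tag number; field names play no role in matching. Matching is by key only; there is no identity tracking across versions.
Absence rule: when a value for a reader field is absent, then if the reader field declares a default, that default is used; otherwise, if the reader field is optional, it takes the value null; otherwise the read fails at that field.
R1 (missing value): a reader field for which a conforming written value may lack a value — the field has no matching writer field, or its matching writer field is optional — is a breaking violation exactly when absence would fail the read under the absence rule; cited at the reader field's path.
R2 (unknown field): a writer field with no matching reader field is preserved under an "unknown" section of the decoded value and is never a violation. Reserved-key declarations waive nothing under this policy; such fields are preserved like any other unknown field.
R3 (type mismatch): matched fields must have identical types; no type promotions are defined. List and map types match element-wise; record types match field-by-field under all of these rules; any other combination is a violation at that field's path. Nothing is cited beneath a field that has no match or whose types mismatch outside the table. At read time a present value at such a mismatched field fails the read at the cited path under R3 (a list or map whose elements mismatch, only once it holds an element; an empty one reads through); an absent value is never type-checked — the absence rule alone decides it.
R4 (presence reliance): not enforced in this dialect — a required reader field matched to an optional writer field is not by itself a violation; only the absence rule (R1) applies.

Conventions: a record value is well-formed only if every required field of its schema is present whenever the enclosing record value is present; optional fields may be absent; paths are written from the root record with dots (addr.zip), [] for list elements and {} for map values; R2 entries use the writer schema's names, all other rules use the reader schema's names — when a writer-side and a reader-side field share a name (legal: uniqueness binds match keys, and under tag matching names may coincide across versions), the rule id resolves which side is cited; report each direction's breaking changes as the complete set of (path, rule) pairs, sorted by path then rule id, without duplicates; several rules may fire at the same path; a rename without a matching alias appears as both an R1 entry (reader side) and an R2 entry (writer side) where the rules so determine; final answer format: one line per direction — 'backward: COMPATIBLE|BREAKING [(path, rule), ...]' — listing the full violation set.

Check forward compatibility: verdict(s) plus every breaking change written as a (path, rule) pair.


forward: COMPATIBLE []

arrows below run writer -> reader for Ticket
checking forward for Ticket: reader v1 against writer v2:
  attrs has no writer counterpart
  addr: Geo -> Geo, writer optional; from addr
  height: float64 -> float64, writer required; from height
  country: string -> string, writer optional; from country
  archived: bool -> bool, writer optional; from archived
  attrs (writer side), unknown to reader
  addr.checksum: bytes -> bytes, writer required; from addr.checksum
  addr.weight: float64 -> float64, writer optional; from addr.weight
  addr.balance: float32 -> float32, writer required; from addr.balance
  addr.latitude: float64 -> float64, writer required; from addr.latitude
  addr.score (writer side), unknown to reader
  => forward verdict for Ticket: COMPATIBLE, no violations
ruling out the remaining Ticket differences:
  field attrs in record Ticket: tag 4 changed to 31 -> fires no rule on Ticket, leaving the asked answer as it is
  added field score to record Geo: required float64, tag 37, default 10.0 (in v2 it sits immediately before weight) -> fires no rule on Ticket, leaving the asked answer as it is


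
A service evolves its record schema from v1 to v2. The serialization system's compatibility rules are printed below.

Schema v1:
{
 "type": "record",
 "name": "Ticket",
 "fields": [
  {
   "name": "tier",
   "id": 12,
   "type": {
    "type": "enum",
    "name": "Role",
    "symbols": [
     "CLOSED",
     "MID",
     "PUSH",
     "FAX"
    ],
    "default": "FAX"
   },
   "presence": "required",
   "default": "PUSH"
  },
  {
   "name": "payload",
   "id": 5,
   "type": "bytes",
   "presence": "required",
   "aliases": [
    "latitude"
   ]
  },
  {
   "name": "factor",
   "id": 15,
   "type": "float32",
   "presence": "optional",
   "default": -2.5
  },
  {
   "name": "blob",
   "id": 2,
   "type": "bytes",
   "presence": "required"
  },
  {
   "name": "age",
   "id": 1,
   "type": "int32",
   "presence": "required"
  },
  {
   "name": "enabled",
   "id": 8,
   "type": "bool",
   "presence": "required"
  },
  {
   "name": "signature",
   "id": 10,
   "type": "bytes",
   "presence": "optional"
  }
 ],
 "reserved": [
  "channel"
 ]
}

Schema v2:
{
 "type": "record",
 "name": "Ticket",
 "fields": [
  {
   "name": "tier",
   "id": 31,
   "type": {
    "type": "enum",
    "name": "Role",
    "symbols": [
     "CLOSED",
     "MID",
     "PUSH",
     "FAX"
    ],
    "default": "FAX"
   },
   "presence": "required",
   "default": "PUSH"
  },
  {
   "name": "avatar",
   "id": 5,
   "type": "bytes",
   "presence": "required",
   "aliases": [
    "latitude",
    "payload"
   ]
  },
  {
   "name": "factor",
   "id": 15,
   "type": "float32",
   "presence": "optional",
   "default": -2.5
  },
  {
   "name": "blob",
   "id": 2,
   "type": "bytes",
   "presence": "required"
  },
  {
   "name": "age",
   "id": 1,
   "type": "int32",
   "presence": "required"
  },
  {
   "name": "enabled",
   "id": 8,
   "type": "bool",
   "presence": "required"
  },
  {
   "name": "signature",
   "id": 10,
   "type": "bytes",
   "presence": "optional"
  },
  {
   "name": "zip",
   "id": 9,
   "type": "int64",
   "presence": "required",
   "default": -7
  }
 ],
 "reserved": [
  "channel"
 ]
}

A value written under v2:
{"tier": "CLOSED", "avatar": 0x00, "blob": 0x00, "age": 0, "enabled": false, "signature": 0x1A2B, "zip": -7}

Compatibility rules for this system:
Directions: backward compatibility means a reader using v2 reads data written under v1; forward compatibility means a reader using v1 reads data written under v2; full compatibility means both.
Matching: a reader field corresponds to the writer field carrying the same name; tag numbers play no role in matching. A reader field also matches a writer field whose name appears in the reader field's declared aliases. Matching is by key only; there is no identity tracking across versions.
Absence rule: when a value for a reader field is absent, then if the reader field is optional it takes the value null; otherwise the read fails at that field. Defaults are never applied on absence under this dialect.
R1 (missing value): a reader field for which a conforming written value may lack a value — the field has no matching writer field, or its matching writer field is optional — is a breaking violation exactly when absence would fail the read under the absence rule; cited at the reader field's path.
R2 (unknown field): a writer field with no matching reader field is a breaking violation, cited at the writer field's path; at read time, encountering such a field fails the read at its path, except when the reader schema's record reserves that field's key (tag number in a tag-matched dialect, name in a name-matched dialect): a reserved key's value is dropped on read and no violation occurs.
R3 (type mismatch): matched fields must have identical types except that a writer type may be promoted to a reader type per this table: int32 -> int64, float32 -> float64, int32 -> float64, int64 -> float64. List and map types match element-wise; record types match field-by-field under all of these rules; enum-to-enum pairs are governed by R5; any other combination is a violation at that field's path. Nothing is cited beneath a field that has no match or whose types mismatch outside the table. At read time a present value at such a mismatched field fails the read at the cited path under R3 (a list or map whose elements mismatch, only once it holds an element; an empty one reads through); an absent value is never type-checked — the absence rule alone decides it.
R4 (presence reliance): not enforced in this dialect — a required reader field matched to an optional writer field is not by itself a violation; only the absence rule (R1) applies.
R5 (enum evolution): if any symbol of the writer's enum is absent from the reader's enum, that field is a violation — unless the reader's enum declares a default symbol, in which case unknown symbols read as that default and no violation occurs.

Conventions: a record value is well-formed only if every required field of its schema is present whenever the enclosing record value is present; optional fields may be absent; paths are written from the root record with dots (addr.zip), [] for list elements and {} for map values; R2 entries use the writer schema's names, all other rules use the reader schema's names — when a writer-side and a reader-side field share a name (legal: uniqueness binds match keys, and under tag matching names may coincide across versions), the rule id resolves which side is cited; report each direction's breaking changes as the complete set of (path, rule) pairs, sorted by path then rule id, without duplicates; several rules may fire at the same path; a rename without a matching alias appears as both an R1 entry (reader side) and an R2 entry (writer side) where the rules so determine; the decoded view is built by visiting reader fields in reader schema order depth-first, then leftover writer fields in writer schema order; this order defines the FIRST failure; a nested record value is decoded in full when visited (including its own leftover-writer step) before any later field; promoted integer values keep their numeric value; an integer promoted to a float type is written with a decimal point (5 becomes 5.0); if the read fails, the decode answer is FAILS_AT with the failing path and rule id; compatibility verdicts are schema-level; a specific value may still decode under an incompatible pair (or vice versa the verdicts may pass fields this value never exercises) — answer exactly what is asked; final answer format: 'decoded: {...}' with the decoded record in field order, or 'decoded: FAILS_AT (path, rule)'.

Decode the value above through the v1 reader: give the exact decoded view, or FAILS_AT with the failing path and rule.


in Ticket below, arrows point writer -> reader
decode (reader v1):
  tier := "CLOSED"
  read fails at payload under R1 (no fill)
  => FAILS_AT (payload, R1)
ruling out the remaining Ticket differences:
  field tier in record Ticket: tag 12 changed to 31 -> no rule fires on it and the decoded Ticket view is identical with or without it
  added field zip to record Ticket: required int64, tag 9, default -7 (in v2 it sits last) -> shifts the Ticket verdicts, not this decode

decoded: FAILS_AT (payload, R1)


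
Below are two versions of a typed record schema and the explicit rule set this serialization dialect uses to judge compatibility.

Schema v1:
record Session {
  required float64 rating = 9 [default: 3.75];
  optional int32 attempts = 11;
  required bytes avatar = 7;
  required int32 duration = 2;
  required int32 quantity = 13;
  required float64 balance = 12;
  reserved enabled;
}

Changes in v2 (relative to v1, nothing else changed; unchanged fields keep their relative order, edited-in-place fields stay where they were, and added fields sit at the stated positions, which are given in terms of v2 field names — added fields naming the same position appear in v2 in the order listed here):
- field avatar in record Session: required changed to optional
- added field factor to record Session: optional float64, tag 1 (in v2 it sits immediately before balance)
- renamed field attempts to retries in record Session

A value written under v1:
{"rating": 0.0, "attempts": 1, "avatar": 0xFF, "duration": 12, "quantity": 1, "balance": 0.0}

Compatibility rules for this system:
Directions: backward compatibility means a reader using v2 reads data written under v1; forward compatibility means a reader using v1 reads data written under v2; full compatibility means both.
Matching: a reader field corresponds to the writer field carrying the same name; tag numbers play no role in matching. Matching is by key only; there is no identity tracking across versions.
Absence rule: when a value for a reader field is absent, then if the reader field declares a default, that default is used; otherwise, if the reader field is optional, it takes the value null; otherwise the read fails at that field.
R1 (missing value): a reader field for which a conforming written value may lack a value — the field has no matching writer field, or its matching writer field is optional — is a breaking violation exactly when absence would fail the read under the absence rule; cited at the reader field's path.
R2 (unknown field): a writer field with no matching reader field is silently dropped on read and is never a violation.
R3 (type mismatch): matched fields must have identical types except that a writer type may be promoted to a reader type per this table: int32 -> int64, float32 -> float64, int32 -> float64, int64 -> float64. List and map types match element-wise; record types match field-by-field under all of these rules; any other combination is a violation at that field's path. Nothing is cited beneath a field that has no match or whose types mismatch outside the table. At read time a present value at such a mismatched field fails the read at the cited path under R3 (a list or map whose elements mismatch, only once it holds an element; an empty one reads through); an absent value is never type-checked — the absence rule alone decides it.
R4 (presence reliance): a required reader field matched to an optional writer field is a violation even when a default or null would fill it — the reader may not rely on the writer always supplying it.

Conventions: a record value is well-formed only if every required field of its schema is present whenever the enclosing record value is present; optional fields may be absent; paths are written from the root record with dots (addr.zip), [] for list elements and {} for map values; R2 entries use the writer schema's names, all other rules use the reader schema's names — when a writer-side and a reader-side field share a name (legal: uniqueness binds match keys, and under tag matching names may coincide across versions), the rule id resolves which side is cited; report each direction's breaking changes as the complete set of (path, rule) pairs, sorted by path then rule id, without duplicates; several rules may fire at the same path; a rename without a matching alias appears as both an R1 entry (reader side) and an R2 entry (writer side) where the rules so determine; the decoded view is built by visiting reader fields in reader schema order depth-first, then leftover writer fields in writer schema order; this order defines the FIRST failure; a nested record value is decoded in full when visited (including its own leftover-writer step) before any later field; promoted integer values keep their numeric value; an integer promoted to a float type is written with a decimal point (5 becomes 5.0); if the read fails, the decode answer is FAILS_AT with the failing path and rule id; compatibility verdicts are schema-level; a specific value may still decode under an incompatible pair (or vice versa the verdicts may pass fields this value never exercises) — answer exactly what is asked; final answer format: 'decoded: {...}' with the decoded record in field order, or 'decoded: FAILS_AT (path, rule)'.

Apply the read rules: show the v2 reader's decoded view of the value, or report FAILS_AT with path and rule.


decoded: {"rating": 0.0, "retries": null, "avatar": 0xFF, "duration": 12, "quantity": 1, "factor": null, "balance": 0.0}

the writer's type comes first in each Session pair
migrating the Session value to v2:
  rating := 0.0
  retries := null (missing; optional => null)
  avatar := 0xFF
  duration := 12
  quantity := 1
  factor := null (missing; optional => null)
  balance := 0.0
  writer attempts: no reader field; dropped
  => decoded: {"rating": 0.0, "retries": null, "avatar": 0xFF, "duration": 12, "quantity": 1, "factor": null, "balance": 0.0}
the rest of the Session diff is inert for this question:
  field avatar in record Session: required changed to optional -> affects the rule determinations only; this particular Session value decodes identically


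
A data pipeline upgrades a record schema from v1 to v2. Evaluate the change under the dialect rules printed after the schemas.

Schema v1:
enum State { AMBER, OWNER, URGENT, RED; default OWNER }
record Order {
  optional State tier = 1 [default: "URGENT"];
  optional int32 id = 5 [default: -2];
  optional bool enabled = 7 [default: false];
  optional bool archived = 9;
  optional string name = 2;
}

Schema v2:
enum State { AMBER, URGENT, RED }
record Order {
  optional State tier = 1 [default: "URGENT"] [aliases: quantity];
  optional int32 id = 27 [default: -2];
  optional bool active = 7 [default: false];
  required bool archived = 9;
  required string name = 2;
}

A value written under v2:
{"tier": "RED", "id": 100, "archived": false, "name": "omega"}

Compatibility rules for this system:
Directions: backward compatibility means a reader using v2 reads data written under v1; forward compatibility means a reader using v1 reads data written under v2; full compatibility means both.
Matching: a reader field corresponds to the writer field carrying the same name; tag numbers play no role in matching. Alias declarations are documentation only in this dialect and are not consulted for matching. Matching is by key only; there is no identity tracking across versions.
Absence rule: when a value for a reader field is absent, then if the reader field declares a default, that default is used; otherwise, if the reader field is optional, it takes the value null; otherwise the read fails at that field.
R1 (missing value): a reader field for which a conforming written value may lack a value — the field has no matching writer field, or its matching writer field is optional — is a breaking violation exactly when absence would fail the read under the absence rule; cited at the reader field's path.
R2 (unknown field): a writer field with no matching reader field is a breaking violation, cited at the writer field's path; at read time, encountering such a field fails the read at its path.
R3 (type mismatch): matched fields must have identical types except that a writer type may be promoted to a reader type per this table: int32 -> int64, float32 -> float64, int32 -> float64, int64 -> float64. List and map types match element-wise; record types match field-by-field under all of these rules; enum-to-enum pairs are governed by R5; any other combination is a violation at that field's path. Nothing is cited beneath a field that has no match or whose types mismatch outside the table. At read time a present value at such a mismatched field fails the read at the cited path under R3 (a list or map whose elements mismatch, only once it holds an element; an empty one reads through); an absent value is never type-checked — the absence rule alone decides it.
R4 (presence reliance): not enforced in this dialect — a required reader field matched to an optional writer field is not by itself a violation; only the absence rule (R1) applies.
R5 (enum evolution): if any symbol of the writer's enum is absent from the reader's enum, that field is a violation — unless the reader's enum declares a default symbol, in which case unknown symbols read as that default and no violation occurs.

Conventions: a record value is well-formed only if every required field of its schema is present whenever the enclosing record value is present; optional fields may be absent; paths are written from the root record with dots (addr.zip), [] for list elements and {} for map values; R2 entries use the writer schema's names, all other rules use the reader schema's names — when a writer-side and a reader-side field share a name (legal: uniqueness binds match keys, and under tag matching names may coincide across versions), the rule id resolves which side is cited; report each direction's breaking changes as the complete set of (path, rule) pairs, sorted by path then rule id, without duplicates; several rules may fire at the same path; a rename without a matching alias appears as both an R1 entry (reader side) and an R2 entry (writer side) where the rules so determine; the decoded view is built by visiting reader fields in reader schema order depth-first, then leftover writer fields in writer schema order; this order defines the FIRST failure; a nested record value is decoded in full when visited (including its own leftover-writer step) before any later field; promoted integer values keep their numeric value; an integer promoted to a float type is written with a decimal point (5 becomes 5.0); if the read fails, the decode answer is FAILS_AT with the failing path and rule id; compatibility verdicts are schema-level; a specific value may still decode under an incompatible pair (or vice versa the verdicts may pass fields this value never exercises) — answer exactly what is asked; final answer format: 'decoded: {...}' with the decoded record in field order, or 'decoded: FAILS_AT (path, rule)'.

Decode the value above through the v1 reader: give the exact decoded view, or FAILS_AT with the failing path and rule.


decoded: {"tier": "RED", "id": 100, "enabled": false, "archived": false, "name": "omega"}

arrows below run writer -> reader for Order
decoding the Order value with the v1 reader:
  tier := "RED"
  id := 100
  enabled := false (no value, default fills)
  archived := false
  name := "omega"
  => decoded: {"tier": "RED", "id": 100, "enabled": false, "archived": false, "name": "omega"}
diffs on Order not affecting the asked answer:
  field archived in record Order: optional changed to required -> a verdict-level change on Order — the shown value reads the same
  renamed field enabled to active in record Order -> a verdict-level change on Order — the shown value reads the same
  enum State (field tier in record Order): symbol OWNER removed (it was the default; the default is cleared) -> a verdict-level change on Order — the shown value reads the same
  field name in record Order: optional changed to required -> a verdict-level change on Order — the shown value reads the same
  field id in record Order: tag 5 changed to 27 -> no rule fires on it and the decoded Order view is identical with or without it


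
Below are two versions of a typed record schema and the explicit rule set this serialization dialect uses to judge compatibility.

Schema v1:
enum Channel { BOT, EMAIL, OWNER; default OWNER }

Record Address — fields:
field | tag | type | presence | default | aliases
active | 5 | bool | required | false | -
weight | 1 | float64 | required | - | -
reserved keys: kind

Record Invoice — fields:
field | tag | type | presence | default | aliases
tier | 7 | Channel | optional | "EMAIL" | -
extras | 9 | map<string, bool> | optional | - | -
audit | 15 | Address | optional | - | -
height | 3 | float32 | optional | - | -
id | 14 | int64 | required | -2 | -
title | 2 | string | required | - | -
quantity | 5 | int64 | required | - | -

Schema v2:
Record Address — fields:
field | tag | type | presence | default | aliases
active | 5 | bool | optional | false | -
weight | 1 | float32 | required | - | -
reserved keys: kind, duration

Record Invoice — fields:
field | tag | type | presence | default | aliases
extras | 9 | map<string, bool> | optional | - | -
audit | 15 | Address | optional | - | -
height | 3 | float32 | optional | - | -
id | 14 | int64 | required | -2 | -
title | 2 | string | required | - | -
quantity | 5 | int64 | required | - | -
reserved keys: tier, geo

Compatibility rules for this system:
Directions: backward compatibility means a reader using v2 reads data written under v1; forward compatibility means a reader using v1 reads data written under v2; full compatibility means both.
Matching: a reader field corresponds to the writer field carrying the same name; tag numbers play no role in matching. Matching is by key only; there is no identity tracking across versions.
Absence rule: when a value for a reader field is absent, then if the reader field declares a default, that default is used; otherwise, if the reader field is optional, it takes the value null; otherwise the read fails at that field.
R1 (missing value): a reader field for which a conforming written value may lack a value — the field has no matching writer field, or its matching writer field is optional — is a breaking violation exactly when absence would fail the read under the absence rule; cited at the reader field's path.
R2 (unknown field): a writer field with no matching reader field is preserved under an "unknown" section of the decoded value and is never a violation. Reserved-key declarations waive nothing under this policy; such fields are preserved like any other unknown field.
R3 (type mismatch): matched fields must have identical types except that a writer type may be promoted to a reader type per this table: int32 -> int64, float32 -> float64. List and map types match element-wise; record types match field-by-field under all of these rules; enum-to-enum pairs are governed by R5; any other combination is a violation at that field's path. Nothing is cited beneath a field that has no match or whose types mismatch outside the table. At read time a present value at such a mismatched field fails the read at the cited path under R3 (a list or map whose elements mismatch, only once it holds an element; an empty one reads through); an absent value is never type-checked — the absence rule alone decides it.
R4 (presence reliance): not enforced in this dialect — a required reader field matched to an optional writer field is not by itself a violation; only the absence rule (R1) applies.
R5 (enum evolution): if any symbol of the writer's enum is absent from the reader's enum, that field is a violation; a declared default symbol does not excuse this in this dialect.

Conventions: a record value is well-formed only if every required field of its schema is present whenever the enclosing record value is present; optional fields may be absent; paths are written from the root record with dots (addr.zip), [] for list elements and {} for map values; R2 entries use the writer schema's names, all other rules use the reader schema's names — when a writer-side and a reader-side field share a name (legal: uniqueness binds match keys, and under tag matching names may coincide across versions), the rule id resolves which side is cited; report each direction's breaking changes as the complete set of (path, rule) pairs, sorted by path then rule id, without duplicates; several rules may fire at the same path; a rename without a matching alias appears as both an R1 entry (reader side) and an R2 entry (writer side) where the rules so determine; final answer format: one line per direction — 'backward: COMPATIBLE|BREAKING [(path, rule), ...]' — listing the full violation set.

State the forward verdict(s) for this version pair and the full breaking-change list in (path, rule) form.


forward: COMPATIBLE []

each type pair in Invoice: writer, then reader
forward pass over Invoice, reader schema v1, writer schema v2:
  tier: no writer match
  extras <- extras (map<string, bool> -> map<string, bool>, writer optional)
  audit <- audit (Address -> Address, writer optional)
  height <- height (float32 -> float32, writer optional)
  id <- id (int64 -> int64, writer required)
  title <- title (string -> string, writer required)
  quantity <- quantity (int64 -> int64, writer required)
  audit.active <- audit.active (bool -> bool, writer optional)
  audit.weight <- audit.weight (float32 -> float64, writer required)
  => no violations; forward on Invoice: COMPATIBLE
ruling out the remaining Invoice differences:
  field active in record Address: required changed to optional -> no rule fires on it in Invoice's dialect; the asked verdict holds
  field weight in record Address: type float64 changed to float32 -> fires only in the backward direction of Invoice, which is not asked here
  removed field tier from record Invoice (its key "tier" joins the reserved list) -> no rule fires on it in Invoice's dialect; the asked verdict holds
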